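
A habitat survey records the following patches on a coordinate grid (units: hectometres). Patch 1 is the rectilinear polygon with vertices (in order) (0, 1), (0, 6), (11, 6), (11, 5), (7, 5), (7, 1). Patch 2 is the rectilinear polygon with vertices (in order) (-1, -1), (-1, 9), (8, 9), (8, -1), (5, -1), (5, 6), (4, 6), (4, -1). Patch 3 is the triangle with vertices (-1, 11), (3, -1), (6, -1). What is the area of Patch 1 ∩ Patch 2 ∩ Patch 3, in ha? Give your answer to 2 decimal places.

The intersection is the polygon with vertices (4,1), (2.333,1), (0.667,6), (1.917,6), (4,2.429).
By the shoelace formula its area is 8.78.

8.78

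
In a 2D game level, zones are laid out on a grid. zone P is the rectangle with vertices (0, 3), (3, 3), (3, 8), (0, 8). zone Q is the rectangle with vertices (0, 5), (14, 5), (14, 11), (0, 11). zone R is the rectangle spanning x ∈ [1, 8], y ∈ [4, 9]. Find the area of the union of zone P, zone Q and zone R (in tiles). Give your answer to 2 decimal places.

By inclusion–exclusion:
Individual areas: |zone P| = 15, |zone Q| = 84, |zone R| = 35.
|zone P∩zone Q|: x∈[0,3], y∈[5,8] → 3·3 = 9.
|zone P∩zone R|: x∈[1,3], y∈[4,8] → 2·4 = 8.
|zone Q∩zone R|: x∈[1,8], y∈[5,9] → 7·4 = 28.
|zone P∩zone Q∩zone R| = 6.
|zone P ∪ zone Q ∪ zone R| = 134 − 45 + 6 = 95.00.

95.00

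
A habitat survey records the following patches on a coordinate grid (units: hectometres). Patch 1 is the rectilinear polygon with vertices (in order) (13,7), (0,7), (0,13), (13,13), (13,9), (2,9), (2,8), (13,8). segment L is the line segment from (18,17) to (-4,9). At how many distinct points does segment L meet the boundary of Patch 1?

2

The segment meets the boundary at (0,10.455), (7,13).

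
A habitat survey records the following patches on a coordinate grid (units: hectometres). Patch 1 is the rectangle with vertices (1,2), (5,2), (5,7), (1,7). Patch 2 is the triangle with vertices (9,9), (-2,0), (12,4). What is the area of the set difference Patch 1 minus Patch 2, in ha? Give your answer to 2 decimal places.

|Patch 1| = 20, |Patch 1∩Patch 2| = 8.3636.
|Patch 1 ∖ Patch 2| = |Patch 1| − |Patch 1∩Patch 2| = 20 − 8.3636 = 11.64.

11.64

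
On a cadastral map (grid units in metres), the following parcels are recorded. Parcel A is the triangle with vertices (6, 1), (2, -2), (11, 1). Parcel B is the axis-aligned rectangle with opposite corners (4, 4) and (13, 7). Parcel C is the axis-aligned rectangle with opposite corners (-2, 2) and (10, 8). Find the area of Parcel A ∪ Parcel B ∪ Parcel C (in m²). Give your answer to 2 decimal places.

88.50

By inclusion–exclusion:
Individual areas: |Parcel A| = 7.5, |Parcel B| = 27, |Parcel C| = 72.
|Parcel A∩Parcel B| = 0.
|Parcel A∩Parcel C| = 0.
|Parcel B∩Parcel C|: x∈[4,10], y∈[4,7] → 6·3 = 18.
|Parcel A∩Parcel B∩Parcel C| = 0.
|Parcel A ∪ Parcel B ∪ Parcel C| = 106.5 − 18 + 0 = 88.50.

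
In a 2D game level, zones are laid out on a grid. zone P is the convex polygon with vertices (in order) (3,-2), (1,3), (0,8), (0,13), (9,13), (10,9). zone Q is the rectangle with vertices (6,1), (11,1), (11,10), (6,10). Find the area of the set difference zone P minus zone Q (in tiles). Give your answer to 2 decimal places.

80.55

|zone P| = 97, |zone P∩zone Q| = 16.4464.
|zone P ∖ zone Q| = |zone P| − |zone P∩zone Q| = 97 − 16.4464 = 80.55.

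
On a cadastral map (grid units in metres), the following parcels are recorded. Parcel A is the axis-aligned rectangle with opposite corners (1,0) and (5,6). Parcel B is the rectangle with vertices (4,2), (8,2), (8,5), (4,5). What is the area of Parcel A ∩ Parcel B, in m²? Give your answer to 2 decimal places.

3.00

|Parcel A∩Parcel B|: x∈[4,5], y∈[2,5] → 1·3 = 3.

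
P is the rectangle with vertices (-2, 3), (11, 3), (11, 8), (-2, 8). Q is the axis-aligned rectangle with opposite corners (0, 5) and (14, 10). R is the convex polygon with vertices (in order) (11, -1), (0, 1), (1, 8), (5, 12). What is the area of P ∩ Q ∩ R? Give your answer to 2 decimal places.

The intersection is the polygon with vertices (0.571,5), (1,8), (6.846,8), (8.231,5).
By the shoelace formula its area is 20.26.

20.26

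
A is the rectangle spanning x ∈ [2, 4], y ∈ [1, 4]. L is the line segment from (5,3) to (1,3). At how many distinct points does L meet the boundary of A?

The segment meets the boundary at (2,3), (4,3).

2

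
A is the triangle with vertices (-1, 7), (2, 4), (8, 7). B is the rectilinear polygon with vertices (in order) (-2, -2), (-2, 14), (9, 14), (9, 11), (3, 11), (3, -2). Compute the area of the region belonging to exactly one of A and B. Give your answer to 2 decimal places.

97.00

|A| = 13.5, |B| = 98, |A∩B| = 7.25.
|A △ B| = |A| + |B| − 2·|A∩B| = 13.5 + 98 − 14.5 = 97.00.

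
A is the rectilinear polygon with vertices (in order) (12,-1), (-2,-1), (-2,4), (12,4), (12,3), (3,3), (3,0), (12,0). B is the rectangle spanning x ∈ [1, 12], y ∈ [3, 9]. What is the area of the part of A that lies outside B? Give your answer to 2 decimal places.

|A| = 43, |A∩B| = 11.
|A ∖ B| = |A| − |A∩B| = 43 − 11 = 32.00.

32.00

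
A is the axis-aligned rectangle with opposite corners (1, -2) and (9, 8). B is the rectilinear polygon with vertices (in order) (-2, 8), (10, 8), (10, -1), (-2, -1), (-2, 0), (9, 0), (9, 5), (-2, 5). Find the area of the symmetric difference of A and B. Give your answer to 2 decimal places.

|A| = 80, |B| = 53, |A∩B| = 32.
|A △ B| = |A| + |B| − 2·|A∩B| = 80 + 53 − 64 = 69.00.

69.00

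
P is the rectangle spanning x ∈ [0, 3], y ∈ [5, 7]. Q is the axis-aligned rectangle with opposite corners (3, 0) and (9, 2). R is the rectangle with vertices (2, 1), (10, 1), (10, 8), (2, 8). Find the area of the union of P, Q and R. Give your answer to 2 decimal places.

By inclusion–exclusion:
Individual areas: |P| = 6, |Q| = 12, |R| = 56.
|P∩Q| = 0 (no overlap).
|P∩R|: x∈[2,3], y∈[5,7] → 1·2 = 2.
|Q∩R|: x∈[3,9], y∈[1,2] → 6·1 = 6.
|P∩Q∩R| = 0.
|P ∪ Q ∪ R| = 74 − 8 + 0 = 66.00.

66.00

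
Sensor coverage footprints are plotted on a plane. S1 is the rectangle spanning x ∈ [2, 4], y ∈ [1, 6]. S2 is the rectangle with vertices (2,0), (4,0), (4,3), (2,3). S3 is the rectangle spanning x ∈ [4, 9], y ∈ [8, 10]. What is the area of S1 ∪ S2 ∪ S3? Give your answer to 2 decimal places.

22.00

By inclusion–exclusion:
Individual areas: |S1| = 10, |S2| = 6, |S3| = 10.
|S1∩S2|: x∈[2,4], y∈[1,3] → 2·2 = 4.
|S1∩S3| = 0 (no overlap).
|S2∩S3| = 0 (no overlap).
|S1∩S2∩S3| = 0.
|S1 ∪ S2 ∪ S3| = 26 − 4 + 0 = 22.00.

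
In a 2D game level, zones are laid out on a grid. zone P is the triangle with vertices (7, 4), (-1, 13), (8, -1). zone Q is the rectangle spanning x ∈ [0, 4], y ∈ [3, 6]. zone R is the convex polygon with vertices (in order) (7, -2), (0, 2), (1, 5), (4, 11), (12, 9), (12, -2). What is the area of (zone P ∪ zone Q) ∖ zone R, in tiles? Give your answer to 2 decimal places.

5.37

|zone P ∪ zone Q| = 27.3056.
|(zone P ∪ zone Q) ∩ zone R| = 21.9322.
|(zone P ∪ zone Q) ∖ zone R| = 27.3056 − 21.9322 = 5.37.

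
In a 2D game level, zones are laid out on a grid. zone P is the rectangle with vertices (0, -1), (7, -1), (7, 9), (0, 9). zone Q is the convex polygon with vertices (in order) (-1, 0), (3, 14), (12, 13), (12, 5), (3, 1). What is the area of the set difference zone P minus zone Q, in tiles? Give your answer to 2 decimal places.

20.75

|zone P| = 70, |zone P∩zone Q| = 49.248.
|zone P ∖ zone Q| = |zone P| − |zone P∩zone Q| = 70 − 49.248 = 20.75.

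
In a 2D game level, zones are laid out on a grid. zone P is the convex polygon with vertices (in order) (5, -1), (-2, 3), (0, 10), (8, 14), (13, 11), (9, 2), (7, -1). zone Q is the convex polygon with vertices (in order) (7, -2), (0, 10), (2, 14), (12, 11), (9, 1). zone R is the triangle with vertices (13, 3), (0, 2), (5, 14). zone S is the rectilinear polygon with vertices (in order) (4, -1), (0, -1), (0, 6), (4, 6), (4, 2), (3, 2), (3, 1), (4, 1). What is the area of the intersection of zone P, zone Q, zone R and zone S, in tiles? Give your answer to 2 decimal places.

The intersection is the polygon with vertices (2.333,6), (4,6), (4,3.143).
By the shoelace formula its area is 2.38.

2.38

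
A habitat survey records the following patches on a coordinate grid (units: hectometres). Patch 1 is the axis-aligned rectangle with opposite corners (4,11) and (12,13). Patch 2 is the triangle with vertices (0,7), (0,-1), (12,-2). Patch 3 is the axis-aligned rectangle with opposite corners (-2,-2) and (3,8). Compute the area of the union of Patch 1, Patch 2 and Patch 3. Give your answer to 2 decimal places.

By inclusion–exclusion:
Individual areas: |Patch 1| = 16, |Patch 2| = 48, |Patch 3| = 50.
|Patch 1∩Patch 2| = 0.
|Patch 1∩Patch 3| = 0 (no overlap).
|Patch 2∩Patch 3| = 21.
|Patch 1∩Patch 2∩Patch 3| = 0.
|Patch 1 ∪ Patch 2 ∪ Patch 3| = 114 − 21 + 0 = 93.00.

93.00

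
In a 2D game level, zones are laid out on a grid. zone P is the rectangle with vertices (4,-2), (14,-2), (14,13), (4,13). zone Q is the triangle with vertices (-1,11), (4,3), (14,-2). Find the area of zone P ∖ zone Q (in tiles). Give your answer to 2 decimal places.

131.67

|zone P| = 150, |zone P∩zone Q| = 18.3333.
|zone P ∖ zone Q| = |zone P| − |zone P∩zone Q| = 150 − 18.3333 = 131.67.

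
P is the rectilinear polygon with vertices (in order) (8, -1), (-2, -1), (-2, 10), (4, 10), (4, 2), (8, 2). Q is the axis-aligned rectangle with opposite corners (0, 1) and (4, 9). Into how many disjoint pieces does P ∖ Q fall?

P ∖ Q is a single connected region.

1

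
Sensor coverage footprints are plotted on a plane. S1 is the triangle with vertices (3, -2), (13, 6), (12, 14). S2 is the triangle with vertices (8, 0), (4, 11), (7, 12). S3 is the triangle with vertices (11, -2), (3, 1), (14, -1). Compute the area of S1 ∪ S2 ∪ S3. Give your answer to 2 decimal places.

67.34

By inclusion–exclusion:
Individual areas: |S1| = 44, |S2| = 18.5, |S3| = 8.5.
|S1∩S2| = 3.1113.
|S1∩S3| = 0.5475.
|S2∩S3| = 0.0013.
|S1∩S2∩S3| = 0.
|S1 ∪ S2 ∪ S3| = 71 − 3.66 + 0 = 67.34.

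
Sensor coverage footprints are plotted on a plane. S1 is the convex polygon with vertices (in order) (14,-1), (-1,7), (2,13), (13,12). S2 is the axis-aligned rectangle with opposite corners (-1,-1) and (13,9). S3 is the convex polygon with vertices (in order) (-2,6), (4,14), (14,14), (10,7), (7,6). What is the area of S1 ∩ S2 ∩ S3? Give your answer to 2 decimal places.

30.58

The intersection is the polygon with vertices (-0.5,8), (0.25,9), (11.143,9), (10,7), (7,6), (0.875,6), (-1,7).
By the shoelace formula its area is 30.58.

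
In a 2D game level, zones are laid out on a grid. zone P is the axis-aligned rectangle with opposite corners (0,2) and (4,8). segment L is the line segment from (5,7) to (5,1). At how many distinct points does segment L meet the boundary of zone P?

The segment lies entirely outside zone P and never meets its boundary.

0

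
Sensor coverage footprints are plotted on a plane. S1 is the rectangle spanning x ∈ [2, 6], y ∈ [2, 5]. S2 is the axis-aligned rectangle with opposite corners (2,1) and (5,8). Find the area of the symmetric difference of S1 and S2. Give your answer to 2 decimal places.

|S1∩S2|: x∈[2,5], y∈[2,5] → 3·3 = 9.
|S1 △ S2| = |S1| + |S2| − 2·|S1∩S2| = 12 + 21 − 18 = 15.00.

15.00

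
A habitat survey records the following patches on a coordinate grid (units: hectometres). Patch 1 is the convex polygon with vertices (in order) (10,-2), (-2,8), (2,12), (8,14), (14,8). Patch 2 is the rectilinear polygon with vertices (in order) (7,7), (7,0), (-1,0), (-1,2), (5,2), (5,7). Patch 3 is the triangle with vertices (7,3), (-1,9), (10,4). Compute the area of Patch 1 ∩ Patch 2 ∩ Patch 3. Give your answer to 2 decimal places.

4.14

The intersection is the polygon with vertices (5,6.273), (7,5.364), (7,3), (5,4.5).
By the shoelace formula its area is 4.14.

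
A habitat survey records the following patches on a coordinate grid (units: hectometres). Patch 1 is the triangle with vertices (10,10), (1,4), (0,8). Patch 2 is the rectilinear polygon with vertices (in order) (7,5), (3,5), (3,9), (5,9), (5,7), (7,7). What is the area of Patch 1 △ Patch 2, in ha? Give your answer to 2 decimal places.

|Patch 1| = 21, |Patch 2| = 12, |Patch 1∩Patch 2| = 5.6833.
|Patch 1 △ Patch 2| = |Patch 1| + |Patch 2| − 2·|Patch 1∩Patch 2| = 21 + 12 − 11.3667 = 21.63.

21.63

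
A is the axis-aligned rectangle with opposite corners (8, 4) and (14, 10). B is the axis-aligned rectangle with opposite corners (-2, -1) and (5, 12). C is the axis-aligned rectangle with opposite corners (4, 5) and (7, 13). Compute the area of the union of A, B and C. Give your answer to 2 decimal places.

By inclusion–exclusion:
Individual areas: |A| = 36, |B| = 91, |C| = 24.
|A∩B| = 0 (no overlap).
|A∩C| = 0 (no overlap).
|B∩C|: x∈[4,5], y∈[5,12] → 1·7 = 7.
|A∩B∩C| = 0.
|A ∪ B ∪ C| = 151 − 7 + 0 = 144.00.

144.00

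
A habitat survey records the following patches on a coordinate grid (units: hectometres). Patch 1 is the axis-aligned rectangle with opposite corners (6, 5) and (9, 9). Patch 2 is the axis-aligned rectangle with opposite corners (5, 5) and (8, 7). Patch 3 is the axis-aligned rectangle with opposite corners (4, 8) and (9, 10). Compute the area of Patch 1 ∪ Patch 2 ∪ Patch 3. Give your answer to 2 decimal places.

21.00

By inclusion–exclusion:
Individual areas: |Patch 1| = 12, |Patch 2| = 6, |Patch 3| = 10.
|Patch 1∩Patch 2|: x∈[6,8], y∈[5,7] → 2·2 = 4.
|Patch 1∩Patch 3|: x∈[6,9], y∈[8,9] → 3·1 = 3.
|Patch 2∩Patch 3| = 0 (no overlap).
|Patch 1∩Patch 2∩Patch 3| = 0.
|Patch 1 ∪ Patch 2 ∪ Patch 3| = 28 − 7 + 0 = 21.00.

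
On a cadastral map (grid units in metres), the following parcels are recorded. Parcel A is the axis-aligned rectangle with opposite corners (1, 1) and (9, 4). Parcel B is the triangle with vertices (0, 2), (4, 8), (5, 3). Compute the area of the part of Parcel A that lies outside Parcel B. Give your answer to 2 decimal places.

18.58

|Parcel A| = 24, |Parcel A∩Parcel B| = 5.4167.
|Parcel A ∖ Parcel B| = |Parcel A| − |Parcel A∩Parcel B| = 24 − 5.4167 = 18.58.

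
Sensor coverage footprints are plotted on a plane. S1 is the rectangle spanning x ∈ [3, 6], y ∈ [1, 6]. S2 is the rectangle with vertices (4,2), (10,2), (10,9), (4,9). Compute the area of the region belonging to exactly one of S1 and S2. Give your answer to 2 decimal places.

|S1∩S2|: x∈[4,6], y∈[2,6] → 2·4 = 8.
|S1 △ S2| = |S1| + |S2| − 2·|S1∩S2| = 15 + 42 − 16 = 41.00.

41.00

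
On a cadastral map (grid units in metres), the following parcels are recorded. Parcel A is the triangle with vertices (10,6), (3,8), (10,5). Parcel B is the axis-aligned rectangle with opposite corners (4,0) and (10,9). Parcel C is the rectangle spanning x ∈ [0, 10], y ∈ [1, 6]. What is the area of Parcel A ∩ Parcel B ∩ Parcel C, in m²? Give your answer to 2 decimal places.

1.17

The intersection is the polygon with vertices (10,5), (7.667,6), (10,6).
By the shoelace formula its area is 1.17.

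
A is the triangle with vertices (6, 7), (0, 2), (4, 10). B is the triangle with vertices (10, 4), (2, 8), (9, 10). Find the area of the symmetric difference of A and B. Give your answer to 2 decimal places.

27.48

|A| = 14, |B| = 22, |A∩B| = 4.2583.
|A △ B| = |A| + |B| − 2·|A∩B| = 14 + 22 − 8.5167 = 27.48.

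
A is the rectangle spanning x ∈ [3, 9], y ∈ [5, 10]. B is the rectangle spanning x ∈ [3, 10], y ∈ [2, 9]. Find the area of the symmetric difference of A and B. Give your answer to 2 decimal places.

31.00

|A∩B|: x∈[3,9], y∈[5,9] → 6·4 = 24.
|A △ B| = |A| + |B| − 2·|A∩B| = 30 + 49 − 48 = 31.00.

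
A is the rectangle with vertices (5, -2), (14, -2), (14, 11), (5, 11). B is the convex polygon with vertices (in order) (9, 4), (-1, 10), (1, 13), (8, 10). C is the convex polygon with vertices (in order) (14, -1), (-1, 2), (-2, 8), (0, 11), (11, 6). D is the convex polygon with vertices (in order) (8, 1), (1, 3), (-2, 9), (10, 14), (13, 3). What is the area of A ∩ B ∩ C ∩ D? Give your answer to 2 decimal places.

9.71

The intersection is the polygon with vertices (5,6.4), (5,8.727), (8.475,7.147), (9,4).
By the shoelace formula its area is 9.71.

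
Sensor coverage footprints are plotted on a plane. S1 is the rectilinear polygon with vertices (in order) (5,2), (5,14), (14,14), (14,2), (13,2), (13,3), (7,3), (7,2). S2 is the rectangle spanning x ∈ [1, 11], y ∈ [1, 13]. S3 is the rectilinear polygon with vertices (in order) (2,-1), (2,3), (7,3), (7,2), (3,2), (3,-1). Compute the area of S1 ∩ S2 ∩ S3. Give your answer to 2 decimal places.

The intersection is the polygon with vertices (7,2), (5,2), (5,3), (7,3).
By the shoelace formula its area is 2.00.

2.00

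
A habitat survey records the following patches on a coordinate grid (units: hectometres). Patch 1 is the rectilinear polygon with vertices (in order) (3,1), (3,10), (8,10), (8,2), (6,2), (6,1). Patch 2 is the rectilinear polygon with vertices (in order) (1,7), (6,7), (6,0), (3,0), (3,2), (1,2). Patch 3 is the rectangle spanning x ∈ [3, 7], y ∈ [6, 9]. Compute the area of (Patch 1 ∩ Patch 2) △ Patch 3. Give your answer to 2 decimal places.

|Patch 1 ∩ Patch 2| = 18.
|(Patch 1 ∩ Patch 2) ∩ Patch 3| = 3.
|(Patch 1 ∩ Patch 2) △ Patch 3| = 18 + 12 − 6 = 24.00.

24.00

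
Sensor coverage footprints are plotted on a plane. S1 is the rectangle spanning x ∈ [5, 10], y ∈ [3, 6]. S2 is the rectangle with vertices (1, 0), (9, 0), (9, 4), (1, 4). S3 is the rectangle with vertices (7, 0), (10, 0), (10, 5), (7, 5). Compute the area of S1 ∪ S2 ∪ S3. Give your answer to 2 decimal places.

46.00

By inclusion–exclusion:
Individual areas: |S1| = 15, |S2| = 32, |S3| = 15.
|S1∩S2|: x∈[5,9], y∈[3,4] → 4·1 = 4.
|S1∩S3|: x∈[7,10], y∈[3,5] → 3·2 = 6.
|S2∩S3|: x∈[7,9], y∈[0,4] → 2·4 = 8.
|S1∩S2∩S3| = 2.
|S1 ∪ S2 ∪ S3| = 62 − 18 + 2 = 46.00.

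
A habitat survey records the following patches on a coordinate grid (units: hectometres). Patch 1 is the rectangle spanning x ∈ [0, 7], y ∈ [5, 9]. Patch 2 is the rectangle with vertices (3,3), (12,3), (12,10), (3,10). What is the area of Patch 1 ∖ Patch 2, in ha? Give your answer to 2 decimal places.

|Patch 1∩Patch 2|: x∈[3,7], y∈[5,9] → 4·4 = 16.
|Patch 1| = 28.
|Patch 1 ∖ Patch 2| = |Patch 1| − |Patch 1∩Patch 2| = 28 − 16 = 12.00.

12.00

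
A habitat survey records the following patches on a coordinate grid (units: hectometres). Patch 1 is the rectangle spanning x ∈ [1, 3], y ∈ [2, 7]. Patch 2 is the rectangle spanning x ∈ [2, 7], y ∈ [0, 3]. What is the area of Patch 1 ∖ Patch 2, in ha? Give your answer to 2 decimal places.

|Patch 1∩Patch 2|: x∈[2,3], y∈[2,3] → 1·1 = 1.
|Patch 1| = 10.
|Patch 1 ∖ Patch 2| = |Patch 1| − |Patch 1∩Patch 2| = 10 − 1 = 9.00.

9.00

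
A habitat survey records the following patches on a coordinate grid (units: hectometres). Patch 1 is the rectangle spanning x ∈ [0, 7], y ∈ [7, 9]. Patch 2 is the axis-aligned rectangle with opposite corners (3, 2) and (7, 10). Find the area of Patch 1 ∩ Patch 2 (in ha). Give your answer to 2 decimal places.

|Patch 1∩Patch 2|: x∈[3,7], y∈[7,9] → 4·2 = 8.

8.00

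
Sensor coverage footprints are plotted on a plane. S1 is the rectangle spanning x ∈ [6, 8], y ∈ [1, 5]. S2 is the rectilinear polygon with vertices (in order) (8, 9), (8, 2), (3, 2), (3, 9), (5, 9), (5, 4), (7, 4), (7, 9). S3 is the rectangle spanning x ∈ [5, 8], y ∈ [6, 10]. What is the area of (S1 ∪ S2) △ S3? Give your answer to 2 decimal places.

|S1 ∪ S2| = 28.
|(S1 ∪ S2) ∩ S3| = 3.
|(S1 ∪ S2) △ S3| = 28 + 12 − 6 = 34.00.

34.00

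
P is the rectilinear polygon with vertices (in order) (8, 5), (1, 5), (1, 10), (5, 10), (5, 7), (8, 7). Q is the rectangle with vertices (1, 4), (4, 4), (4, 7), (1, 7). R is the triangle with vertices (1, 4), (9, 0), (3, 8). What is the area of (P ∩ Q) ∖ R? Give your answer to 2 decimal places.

2.04

|P ∩ Q| = 6.
|(P ∩ Q) ∩ R| = 3.9583.
|(P ∩ Q) ∖ R| = 6 − 3.9583 = 2.04.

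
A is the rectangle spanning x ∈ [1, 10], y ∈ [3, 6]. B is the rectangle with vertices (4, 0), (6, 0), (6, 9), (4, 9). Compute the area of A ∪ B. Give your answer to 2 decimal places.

39.00

By inclusion–exclusion:
Individual areas: |A| = 27, |B| = 18.
|A∩B|: x∈[4,6], y∈[3,6] → 2·3 = 6.
|A ∪ B| = 45 − 6 = 39.00.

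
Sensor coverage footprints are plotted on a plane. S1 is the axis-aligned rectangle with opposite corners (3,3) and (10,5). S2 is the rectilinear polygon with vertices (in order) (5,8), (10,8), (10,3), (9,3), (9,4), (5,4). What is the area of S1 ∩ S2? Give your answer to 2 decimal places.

The intersection is the polygon with vertices (10,3), (9,3), (9,4), (5,4), (5,5), (10,5).
By the shoelace formula its area is 6.00.

6.00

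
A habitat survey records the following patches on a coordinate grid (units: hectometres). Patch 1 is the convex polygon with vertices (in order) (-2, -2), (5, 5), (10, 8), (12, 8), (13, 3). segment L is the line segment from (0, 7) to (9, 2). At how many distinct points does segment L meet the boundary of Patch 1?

1

The segment meets the boundary at (4.5,4.5).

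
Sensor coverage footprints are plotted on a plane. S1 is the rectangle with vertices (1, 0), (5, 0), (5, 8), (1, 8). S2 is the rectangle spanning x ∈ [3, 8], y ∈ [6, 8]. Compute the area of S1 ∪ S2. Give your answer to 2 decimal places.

38.00

By inclusion–exclusion:
Individual areas: |S1| = 32, |S2| = 10.
|S1∩S2|: x∈[3,5], y∈[6,8] → 2·2 = 4.
|S1 ∪ S2| = 42 − 4 = 38.00.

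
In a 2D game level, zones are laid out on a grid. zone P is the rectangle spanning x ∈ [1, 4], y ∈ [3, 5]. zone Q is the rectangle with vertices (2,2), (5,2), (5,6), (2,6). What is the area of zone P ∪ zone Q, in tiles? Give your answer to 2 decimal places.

By inclusion–exclusion:
Individual areas: |zone P| = 6, |zone Q| = 12.
|zone P∩zone Q|: x∈[2,4], y∈[3,5] → 2·2 = 4.
|zone P ∪ zone Q| = 18 − 4 = 14.00.

14.00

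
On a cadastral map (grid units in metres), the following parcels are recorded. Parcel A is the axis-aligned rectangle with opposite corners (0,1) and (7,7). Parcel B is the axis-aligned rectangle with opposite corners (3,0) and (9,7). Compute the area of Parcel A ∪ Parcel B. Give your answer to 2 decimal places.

By inclusion–exclusion:
Individual areas: |Parcel A| = 42, |Parcel B| = 42.
|Parcel A∩Parcel B|: x∈[3,7], y∈[1,7] → 4·6 = 24.
|Parcel A ∪ Parcel B| = 84 − 24 = 60.00.

60.00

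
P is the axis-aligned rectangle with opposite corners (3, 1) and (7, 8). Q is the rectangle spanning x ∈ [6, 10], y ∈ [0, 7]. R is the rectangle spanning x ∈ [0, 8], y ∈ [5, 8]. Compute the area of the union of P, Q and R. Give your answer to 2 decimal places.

60.00

By inclusion–exclusion:
Individual areas: |P| = 28, |Q| = 28, |R| = 24.
|P∩Q|: x∈[6,7], y∈[1,7] → 1·6 = 6.
|P∩R|: x∈[3,7], y∈[5,8] → 4·3 = 12.
|Q∩R|: x∈[6,8], y∈[5,7] → 2·2 = 4.
|P∩Q∩R| = 2.
|P ∪ Q ∪ R| = 80 − 22 + 2 = 60.00.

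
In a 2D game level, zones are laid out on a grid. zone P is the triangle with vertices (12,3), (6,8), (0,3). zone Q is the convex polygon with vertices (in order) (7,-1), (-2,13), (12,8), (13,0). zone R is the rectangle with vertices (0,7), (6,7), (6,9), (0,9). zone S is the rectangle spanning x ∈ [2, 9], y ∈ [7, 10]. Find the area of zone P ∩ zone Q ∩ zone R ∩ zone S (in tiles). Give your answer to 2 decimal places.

0.60

The intersection is the polygon with vertices (6,7), (4.8,7), (6,8).
By the shoelace formula its area is 0.60.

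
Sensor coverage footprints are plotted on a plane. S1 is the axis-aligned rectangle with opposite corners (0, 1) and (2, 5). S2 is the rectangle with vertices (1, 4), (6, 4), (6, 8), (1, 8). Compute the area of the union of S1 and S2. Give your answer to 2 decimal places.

By inclusion–exclusion:
Individual areas: |S1| = 8, |S2| = 20.
|S1∩S2|: x∈[1,2], y∈[4,5] → 1·1 = 1.
|S1 ∪ S2| = 28 − 1 = 27.00.

27.00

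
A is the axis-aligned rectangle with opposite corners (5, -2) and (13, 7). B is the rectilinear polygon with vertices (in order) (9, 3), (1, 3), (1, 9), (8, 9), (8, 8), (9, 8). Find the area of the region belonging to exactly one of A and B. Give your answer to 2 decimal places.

|A| = 72, |B| = 47, |A∩B| = 16.
|A △ B| = |A| + |B| − 2·|A∩B| = 72 + 47 − 32 = 87.00.

87.00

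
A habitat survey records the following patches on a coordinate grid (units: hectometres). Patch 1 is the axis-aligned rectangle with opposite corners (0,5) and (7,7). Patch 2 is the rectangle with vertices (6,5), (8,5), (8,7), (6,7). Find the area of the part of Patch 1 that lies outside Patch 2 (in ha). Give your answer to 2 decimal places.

12.00

|Patch 1∩Patch 2|: x∈[6,7], y∈[5,7] → 1·2 = 2.
|Patch 1| = 14.
|Patch 1 ∖ Patch 2| = |Patch 1| − |Patch 1∩Patch 2| = 14 − 2 = 12.00.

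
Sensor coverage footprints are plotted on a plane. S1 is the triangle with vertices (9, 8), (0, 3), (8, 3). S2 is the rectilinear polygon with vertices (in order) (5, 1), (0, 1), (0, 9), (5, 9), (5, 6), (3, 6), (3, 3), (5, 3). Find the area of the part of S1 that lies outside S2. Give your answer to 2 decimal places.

17.50

|S1| = 20, |S1∩S2| = 2.5.
|S1 ∖ S2| = |S1| − |S1∩S2| = 20 − 2.5 = 17.50.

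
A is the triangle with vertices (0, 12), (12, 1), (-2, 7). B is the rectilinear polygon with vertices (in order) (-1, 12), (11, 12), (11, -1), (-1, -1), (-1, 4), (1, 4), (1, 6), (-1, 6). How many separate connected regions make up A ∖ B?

A ∖ B splits into 3 disjoint pieces (area 0.244, area 0.0952, area 1.4643).

3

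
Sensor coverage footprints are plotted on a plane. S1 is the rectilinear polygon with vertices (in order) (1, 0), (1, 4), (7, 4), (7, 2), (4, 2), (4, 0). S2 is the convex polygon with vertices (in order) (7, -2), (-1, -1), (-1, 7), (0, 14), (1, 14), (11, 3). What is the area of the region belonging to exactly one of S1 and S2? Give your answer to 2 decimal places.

|S1| = 18, |S2| = 119.5, |S1∩S2| = 18.
|S1 △ S2| = |S1| + |S2| − 2·|S1∩S2| = 18 + 119.5 − 36 = 101.50.

101.50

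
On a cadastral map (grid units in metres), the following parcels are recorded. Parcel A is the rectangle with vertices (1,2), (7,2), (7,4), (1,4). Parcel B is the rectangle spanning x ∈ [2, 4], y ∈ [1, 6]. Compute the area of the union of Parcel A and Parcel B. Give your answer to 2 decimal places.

18.00

By inclusion–exclusion:
Individual areas: |Parcel A| = 12, |Parcel B| = 10.
|Parcel A∩Parcel B|: x∈[2,4], y∈[2,4] → 2·2 = 4.
|Parcel A ∪ Parcel B| = 22 − 4 = 18.00.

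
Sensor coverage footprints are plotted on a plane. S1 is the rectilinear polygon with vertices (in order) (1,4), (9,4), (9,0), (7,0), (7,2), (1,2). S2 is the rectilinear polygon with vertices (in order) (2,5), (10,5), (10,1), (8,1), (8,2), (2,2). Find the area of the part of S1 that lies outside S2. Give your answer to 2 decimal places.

|S1| = 20, |S1∩S2| = 15.
|S1 ∖ S2| = |S1| − |S1∩S2| = 20 − 15 = 5.00.

5.00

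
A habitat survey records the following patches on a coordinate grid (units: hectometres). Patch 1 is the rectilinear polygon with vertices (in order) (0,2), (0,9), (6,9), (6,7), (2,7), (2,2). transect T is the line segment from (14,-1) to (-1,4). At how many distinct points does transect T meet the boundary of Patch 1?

The segment meets the boundary at (0,3.667), (2,3).

2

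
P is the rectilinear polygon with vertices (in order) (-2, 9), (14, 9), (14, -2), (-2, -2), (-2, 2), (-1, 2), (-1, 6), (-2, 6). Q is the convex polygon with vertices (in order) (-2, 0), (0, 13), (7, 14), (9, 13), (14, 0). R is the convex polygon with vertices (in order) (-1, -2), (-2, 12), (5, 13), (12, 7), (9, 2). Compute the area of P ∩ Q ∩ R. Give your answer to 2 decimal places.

95.58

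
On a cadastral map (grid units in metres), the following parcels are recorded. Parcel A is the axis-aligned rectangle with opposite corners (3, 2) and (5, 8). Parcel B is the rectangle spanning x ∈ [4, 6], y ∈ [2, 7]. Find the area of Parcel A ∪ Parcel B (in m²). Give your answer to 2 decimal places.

17.00

By inclusion–exclusion:
Individual areas: |Parcel A| = 12, |Parcel B| = 10.
|Parcel A∩Parcel B|: x∈[4,5], y∈[2,7] → 1·5 = 5.
|Parcel A ∪ Parcel B| = 22 − 5 = 17.00.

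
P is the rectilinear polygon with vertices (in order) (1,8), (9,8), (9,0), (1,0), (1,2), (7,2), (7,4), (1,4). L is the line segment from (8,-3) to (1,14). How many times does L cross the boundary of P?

4

The segment meets the boundary at (3.471,8), (5.118,4), (5.941,2), (6.765,0).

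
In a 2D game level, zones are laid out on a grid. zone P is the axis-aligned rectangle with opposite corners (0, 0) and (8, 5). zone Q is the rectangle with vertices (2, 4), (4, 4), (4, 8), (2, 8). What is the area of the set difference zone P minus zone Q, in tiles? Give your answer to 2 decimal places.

38.00

|zone P∩zone Q|: x∈[2,4], y∈[4,5] → 2·1 = 2.
|zone P| = 40.
|zone P ∖ zone Q| = |zone P| − |zone P∩zone Q| = 40 − 2 = 38.00.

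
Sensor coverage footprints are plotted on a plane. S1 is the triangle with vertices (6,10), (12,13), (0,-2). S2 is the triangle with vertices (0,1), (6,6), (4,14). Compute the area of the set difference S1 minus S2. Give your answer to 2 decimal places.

|S1| = 27, |S1∩S2| = 5.5238.
|S1 ∖ S2| = |S1| − |S1∩S2| = 27 − 5.5238 = 21.48.

21.48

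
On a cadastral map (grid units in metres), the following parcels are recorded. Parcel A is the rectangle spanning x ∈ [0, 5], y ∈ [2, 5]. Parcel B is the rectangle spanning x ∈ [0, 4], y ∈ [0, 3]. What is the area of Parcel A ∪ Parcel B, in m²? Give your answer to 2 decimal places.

23.00

By inclusion–exclusion:
Individual areas: |Parcel A| = 15, |Parcel B| = 12.
|Parcel A∩Parcel B|: x∈[0,4], y∈[2,3] → 4·1 = 4.
|Parcel A ∪ Parcel B| = 27 − 4 = 23.00.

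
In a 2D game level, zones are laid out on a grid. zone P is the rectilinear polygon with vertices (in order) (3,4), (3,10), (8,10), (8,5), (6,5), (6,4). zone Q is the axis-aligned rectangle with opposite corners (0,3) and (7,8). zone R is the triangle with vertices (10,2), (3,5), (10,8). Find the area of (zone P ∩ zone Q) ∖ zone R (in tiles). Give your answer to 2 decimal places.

9.74

|zone P ∩ zone Q| = 15.
|(zone P ∩ zone Q) ∩ zone R| = 5.2619.
|(zone P ∩ zone Q) ∖ zone R| = 15 − 5.2619 = 9.74.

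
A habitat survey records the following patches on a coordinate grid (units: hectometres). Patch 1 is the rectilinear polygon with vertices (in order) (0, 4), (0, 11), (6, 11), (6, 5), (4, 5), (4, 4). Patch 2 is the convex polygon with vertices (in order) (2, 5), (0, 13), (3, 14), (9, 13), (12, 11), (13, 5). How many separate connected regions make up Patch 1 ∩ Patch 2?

Patch 1 ∩ Patch 2 is a single connected region.

1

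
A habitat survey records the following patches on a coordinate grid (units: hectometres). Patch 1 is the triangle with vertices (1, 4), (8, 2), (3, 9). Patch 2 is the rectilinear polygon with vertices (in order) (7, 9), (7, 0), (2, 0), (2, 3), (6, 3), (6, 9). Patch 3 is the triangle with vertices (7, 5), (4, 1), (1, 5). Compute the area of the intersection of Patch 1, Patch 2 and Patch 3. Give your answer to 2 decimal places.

0.35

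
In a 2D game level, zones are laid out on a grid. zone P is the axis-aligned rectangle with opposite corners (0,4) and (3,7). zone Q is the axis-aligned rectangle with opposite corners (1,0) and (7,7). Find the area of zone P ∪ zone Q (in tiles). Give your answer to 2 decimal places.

By inclusion–exclusion:
Individual areas: |zone P| = 9, |zone Q| = 42.
|zone P∩zone Q|: x∈[1,3], y∈[4,7] → 2·3 = 6.
|zone P ∪ zone Q| = 51 − 6 = 45.00.

45.00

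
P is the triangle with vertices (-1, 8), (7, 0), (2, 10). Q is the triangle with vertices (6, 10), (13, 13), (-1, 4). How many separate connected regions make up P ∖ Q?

2

P ∖ Q splits into 2 disjoint pieces (area 8.8923, area 9.6263).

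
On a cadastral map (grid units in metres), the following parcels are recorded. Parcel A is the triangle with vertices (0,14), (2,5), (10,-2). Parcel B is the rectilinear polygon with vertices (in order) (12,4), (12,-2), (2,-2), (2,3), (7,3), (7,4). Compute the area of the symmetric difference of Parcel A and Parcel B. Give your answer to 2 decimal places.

71.05

|Parcel A| = 29, |Parcel B| = 55, |Parcel A∩Parcel B| = 6.4732.
|Parcel A △ Parcel B| = |Parcel A| + |Parcel B| − 2·|Parcel A∩Parcel B| = 29 + 55 − 12.9464 = 71.05.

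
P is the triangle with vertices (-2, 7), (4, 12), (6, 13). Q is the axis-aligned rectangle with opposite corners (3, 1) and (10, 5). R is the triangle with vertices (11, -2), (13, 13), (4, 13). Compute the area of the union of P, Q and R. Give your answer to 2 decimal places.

91.87

By inclusion–exclusion:
Individual areas: |P| = 2, |Q| = 28, |R| = 67.5.
|P∩Q| = 0.
|P∩R| = 0.3003.
|Q∩R| = 5.3333.
|P∩Q∩R| = 0.
|P ∪ Q ∪ R| = 97.5 − 5.6336 + 0 = 91.87.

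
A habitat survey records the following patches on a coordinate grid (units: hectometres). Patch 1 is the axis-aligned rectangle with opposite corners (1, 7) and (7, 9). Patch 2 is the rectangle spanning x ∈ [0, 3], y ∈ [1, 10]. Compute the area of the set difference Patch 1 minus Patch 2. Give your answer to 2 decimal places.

8.00

|Patch 1∩Patch 2|: x∈[1,3], y∈[7,9] → 2·2 = 4.
|Patch 1| = 12.
|Patch 1 ∖ Patch 2| = |Patch 1| − |Patch 1∩Patch 2| = 12 − 4 = 8.00.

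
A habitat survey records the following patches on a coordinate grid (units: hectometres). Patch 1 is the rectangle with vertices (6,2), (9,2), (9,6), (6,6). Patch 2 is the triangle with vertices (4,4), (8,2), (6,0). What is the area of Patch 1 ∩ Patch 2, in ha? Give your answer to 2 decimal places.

The intersection is the polygon with vertices (6,2), (6,3), (8,2).
By the shoelace formula its area is 1.00.

1.00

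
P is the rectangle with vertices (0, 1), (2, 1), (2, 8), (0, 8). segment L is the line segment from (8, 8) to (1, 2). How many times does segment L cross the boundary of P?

The segment meets the boundary at (2,2.857).

1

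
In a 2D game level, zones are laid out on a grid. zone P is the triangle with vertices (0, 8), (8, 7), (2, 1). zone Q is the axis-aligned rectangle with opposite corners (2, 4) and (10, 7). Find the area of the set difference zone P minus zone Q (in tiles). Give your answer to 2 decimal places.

13.50

|zone P| = 27, |zone P∩zone Q| = 13.5.
|zone P ∖ zone Q| = |zone P| − |zone P∩zone Q| = 27 − 13.5 = 13.50.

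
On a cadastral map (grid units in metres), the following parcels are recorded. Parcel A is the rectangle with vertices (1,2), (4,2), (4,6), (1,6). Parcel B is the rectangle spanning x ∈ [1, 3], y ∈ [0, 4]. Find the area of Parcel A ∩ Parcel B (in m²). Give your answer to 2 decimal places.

4.00

|Parcel A∩Parcel B|: x∈[1,3], y∈[2,4] → 2·2 = 4.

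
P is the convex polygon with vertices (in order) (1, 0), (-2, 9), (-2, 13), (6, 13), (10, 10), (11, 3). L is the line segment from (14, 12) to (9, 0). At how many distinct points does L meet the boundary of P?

2

The segment meets the boundary at (10.143,2.743), (10.809,4.34).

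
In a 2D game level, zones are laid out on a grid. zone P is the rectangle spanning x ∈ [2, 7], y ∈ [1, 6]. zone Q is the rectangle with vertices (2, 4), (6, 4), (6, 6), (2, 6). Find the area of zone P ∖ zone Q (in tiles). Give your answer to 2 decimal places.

17.00

|zone P∩zone Q|: x∈[2,6], y∈[4,6] → 4·2 = 8.
|zone P| = 25.
|zone P ∖ zone Q| = |zone P| − |zone P∩zone Q| = 25 − 8 = 17.00.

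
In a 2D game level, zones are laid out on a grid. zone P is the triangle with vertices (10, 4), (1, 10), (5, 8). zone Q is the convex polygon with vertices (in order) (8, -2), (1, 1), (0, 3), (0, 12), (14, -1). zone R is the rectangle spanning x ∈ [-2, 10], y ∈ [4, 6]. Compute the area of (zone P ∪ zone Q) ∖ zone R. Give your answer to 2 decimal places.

|zone P ∪ zone Q| = 89.6477.
|(zone P ∪ zone Q) ∩ zone R| = 15.5769.
|(zone P ∪ zone Q) ∖ zone R| = 89.6477 − 15.5769 = 74.07.

74.07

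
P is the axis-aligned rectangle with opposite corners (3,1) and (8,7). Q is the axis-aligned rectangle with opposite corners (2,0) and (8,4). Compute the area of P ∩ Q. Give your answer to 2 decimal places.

15.00

|P∩Q|: x∈[3,8], y∈[1,4] → 5·3 = 15.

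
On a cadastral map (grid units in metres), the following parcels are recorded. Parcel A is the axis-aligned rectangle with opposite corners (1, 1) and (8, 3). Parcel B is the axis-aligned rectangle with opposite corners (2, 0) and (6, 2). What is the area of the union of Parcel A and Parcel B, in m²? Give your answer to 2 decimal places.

18.00

By inclusion–exclusion:
Individual areas: |Parcel A| = 14, |Parcel B| = 8.
|Parcel A∩Parcel B|: x∈[2,6], y∈[1,2] → 4·1 = 4.
|Parcel A ∪ Parcel B| = 22 − 4 = 18.00.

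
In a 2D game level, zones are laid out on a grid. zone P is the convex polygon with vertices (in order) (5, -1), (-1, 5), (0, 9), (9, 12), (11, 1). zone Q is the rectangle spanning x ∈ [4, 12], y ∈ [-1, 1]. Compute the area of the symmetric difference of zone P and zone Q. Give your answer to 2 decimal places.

|zone P| = 102.5, |zone Q| = 16, |zone P∩zone Q| = 7.5.
|zone P △ zone Q| = |zone P| + |zone Q| − 2·|zone P∩zone Q| = 102.5 + 16 − 15 = 103.50.

103.50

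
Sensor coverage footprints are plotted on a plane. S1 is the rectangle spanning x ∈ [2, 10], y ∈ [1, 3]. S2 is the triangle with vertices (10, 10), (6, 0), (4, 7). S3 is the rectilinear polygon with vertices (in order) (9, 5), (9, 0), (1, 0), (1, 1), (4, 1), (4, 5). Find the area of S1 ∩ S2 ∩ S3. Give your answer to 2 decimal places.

2.74

The intersection is the polygon with vertices (6.4,1), (5.714,1), (5.143,3), (7.2,3).
By the shoelace formula its area is 2.74.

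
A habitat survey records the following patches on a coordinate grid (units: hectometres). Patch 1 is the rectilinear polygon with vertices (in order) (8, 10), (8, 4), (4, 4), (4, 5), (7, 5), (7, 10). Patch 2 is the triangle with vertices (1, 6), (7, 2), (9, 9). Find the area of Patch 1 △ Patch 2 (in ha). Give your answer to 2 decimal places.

|Patch 1| = 9, |Patch 2| = 25, |Patch 1∩Patch 2| = 7.1161.
|Patch 1 △ Patch 2| = |Patch 1| + |Patch 2| − 2·|Patch 1∩Patch 2| = 9 + 25 − 14.2321 = 19.77.

19.77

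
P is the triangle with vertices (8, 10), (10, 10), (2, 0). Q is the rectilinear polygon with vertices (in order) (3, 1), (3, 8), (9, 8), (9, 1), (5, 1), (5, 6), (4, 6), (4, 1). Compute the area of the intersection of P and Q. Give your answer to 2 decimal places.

5.15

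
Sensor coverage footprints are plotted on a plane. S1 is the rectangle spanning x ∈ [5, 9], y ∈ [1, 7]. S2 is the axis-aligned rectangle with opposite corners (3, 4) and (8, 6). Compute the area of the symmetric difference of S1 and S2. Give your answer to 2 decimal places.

22.00

|S1∩S2|: x∈[5,8], y∈[4,6] → 3·2 = 6.
|S1 △ S2| = |S1| + |S2| − 2·|S1∩S2| = 24 + 10 − 12 = 22.00.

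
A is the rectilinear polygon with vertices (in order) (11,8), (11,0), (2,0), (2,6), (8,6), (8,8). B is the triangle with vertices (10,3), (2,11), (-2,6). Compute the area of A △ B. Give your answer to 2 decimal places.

|A| = 60, |B| = 36, |A∩B| = 11.5.
|A △ B| = |A| + |B| − 2·|A∩B| = 60 + 36 − 23 = 73.00.

73.00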